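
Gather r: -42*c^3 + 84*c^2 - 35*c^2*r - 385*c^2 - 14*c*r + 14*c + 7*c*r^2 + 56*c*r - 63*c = -42*c^3 - 301*c^2 + 7*c*r^2 - 49*c + r*(-35*c^2 + 42*c)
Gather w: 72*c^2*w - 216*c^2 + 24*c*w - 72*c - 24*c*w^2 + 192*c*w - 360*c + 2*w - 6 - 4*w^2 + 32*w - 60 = -216*c^2 - 432*c + w^2*(-24*c - 4) + w*(72*c^2 + 216*c + 34) - 66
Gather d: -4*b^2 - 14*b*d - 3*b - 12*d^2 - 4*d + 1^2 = -4*b^2 - 3*b - 12*d^2 + d*(-14*b - 4) + 1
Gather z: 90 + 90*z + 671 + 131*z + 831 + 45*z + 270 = 266*z + 1862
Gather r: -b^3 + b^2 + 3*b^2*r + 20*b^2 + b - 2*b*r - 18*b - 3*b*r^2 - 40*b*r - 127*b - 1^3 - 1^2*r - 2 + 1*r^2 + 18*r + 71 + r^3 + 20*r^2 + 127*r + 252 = -b^3 + 21*b^2 - 144*b + r^3 + r^2*(21 - 3*b) + r*(3*b^2 - 42*b + 144) + 320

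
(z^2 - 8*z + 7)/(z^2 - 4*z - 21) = (z - 1)/(z + 3)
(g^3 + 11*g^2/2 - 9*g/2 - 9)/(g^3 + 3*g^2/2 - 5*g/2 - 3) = (g + 6)/(g + 2)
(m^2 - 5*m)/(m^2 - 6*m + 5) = m/(m - 1)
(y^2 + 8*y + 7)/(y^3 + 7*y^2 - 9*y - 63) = (y + 1)/(y^2 - 9)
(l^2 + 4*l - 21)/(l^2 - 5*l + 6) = (l + 7)/(l - 2)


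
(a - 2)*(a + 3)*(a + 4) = a^3 + 5*a^2 - 2*a - 24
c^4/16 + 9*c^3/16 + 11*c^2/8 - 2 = (c/4 + 1)^2*(c - 1)*(c + 2)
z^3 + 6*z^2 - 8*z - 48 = (z + 6)*(z - 2*sqrt(2))*(z + 2*sqrt(2))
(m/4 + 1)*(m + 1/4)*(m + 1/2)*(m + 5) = m^4/4 + 39*m^3/16 + 215*m^2/32 + 129*m/32 + 5/8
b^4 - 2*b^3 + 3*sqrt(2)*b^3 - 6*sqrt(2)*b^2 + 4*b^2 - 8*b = b*(b - 2)*(b + sqrt(2))*(b + 2*sqrt(2))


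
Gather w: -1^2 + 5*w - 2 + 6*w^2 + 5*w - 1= 6*w^2 + 10*w - 4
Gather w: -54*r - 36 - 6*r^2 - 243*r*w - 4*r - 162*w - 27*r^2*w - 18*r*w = -6*r^2 - 58*r + w*(-27*r^2 - 261*r - 162) - 36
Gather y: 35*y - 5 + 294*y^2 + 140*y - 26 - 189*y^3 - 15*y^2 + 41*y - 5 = -189*y^3 + 279*y^2 + 216*y - 36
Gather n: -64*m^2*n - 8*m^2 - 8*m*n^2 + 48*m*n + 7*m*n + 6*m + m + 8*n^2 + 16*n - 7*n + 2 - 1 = -8*m^2 + 7*m + n^2*(8 - 8*m) + n*(-64*m^2 + 55*m + 9) + 1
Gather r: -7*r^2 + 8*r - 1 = -7*r^2 + 8*r - 1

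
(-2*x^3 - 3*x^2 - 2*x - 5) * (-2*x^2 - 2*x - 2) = 4*x^5 + 10*x^4 + 14*x^3 + 20*x^2 + 14*x + 10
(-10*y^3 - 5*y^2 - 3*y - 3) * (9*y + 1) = -90*y^4 - 55*y^3 - 32*y^2 - 30*y - 3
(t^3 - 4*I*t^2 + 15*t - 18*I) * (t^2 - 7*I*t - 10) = t^5 - 11*I*t^4 - 23*t^3 - 83*I*t^2 - 276*t + 180*I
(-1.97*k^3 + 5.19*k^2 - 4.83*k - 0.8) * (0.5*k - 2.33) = -0.985*k^4 + 7.1851*k^3 - 14.5077*k^2 + 10.8539*k + 1.864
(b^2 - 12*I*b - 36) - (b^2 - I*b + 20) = -11*I*b - 56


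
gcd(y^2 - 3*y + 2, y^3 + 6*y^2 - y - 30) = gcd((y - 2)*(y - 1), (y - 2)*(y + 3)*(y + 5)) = y - 2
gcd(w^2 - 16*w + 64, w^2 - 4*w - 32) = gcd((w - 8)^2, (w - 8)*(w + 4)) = w - 8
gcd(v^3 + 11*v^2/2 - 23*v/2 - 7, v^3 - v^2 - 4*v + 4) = v - 2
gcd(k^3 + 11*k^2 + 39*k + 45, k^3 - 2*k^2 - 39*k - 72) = k^2 + 6*k + 9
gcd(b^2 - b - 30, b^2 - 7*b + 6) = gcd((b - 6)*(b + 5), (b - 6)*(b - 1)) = b - 6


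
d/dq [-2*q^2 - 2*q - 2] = -4*q - 2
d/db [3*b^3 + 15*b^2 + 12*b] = 9*b^2 + 30*b + 12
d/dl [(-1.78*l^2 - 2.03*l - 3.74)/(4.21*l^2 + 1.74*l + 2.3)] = (5.4491*l^2 + 23.3028*l + 1.8386)/(17.7241*l^4 + 14.6508*l^3 + 22.3936*l^2 + 8.004*l + 5.29)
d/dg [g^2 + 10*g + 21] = 2*g + 10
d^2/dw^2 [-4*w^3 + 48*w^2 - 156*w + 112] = 96 - 24*w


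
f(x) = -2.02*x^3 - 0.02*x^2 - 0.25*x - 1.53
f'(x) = -6.06*x^2 - 0.04*x - 0.25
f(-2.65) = 36.58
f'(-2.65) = -42.70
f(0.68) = -2.34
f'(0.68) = -3.08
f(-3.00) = 53.58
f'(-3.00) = -54.67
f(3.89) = -121.71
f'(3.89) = -92.11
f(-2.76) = 41.48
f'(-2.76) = -46.30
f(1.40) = -7.46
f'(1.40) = -12.18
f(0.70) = -2.41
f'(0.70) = -3.25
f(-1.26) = 2.79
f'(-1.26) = -9.82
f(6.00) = -440.07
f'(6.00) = -218.65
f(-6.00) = 435.57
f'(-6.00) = -218.17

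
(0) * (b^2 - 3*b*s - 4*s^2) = 0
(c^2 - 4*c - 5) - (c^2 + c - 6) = 1 - 5*c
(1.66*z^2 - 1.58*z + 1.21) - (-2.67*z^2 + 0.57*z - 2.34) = 4.33*z^2 - 2.15*z + 3.55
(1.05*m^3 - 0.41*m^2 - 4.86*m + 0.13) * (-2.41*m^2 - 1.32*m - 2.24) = -2.5305*m^5 - 0.3979*m^4 + 9.9018*m^3 + 7.0203*m^2 + 10.7148*m - 0.2912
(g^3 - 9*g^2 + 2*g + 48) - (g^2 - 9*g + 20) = g^3 - 10*g^2 + 11*g + 28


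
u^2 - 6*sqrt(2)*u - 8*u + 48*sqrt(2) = (u - 8)*(u - 6*sqrt(2))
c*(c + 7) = c^2 + 7*c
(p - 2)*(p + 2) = p^2 - 4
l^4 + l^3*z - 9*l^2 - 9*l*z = l*(l - 3)*(l + 3)*(l + z)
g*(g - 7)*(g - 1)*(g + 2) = g^4 - 6*g^3 - 9*g^2 + 14*g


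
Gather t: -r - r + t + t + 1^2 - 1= -2*r + 2*t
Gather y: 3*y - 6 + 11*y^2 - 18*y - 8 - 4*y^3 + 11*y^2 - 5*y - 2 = -4*y^3 + 22*y^2 - 20*y - 16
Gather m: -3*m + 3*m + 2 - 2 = 0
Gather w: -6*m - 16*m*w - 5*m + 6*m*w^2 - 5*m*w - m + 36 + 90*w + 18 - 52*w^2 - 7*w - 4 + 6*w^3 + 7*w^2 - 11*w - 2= -12*m + 6*w^3 + w^2*(6*m - 45) + w*(72 - 21*m) + 48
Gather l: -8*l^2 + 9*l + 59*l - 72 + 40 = -8*l^2 + 68*l - 32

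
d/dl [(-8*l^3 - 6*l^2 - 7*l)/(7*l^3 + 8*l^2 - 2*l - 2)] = 2*(-11*l^4 + 65*l^3 + 58*l^2 + 12*l + 7)/(49*l^6 + 112*l^5 + 36*l^4 - 60*l^3 - 28*l^2 + 8*l + 4)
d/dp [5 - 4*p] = -4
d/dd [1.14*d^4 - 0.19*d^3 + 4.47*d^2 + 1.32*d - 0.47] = 4.56*d^3 - 0.57*d^2 + 8.94*d + 1.32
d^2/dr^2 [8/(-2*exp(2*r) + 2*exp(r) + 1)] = 16*(4*(2*exp(r) - 1)^2*exp(r) + (4*exp(r) - 1)*(-2*exp(2*r) + 2*exp(r) + 1))*exp(r)/(-2*exp(2*r) + 2*exp(r) + 1)^3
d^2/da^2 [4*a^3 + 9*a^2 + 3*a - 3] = 24*a + 18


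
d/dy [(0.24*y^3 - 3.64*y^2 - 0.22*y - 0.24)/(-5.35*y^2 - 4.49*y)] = (-1.284*y^4 - 2.1552*y^3 + 15.1666*y^2 - 2.568*y - 1.0776)/(y^2*(28.6225*y^2 + 48.043*y + 20.1601))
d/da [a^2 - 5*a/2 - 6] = 2*a - 5/2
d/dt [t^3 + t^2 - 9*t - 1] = 3*t^2 + 2*t - 9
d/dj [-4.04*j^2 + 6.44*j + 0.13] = 6.44 - 8.08*j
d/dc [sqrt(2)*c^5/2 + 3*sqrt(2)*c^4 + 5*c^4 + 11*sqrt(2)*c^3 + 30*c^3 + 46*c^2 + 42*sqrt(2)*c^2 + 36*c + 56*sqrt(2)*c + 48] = 5*sqrt(2)*c^4/2 + 12*sqrt(2)*c^3 + 20*c^3 + 33*sqrt(2)*c^2 + 90*c^2 + 92*c + 84*sqrt(2)*c + 36 + 56*sqrt(2)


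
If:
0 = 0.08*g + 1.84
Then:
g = -23.00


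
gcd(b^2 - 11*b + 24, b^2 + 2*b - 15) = b - 3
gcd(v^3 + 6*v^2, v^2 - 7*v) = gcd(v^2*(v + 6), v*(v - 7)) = v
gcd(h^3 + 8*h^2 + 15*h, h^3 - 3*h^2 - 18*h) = h^2 + 3*h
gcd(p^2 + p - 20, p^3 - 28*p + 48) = p - 4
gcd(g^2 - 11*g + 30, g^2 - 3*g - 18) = g - 6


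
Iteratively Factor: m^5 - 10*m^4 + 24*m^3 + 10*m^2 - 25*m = (m + 1)*(m^4 - 11*m^3 + 35*m^2 - 25*m) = (m - 5)*(m + 1)*(m^3 - 6*m^2 + 5*m) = (m - 5)*(m - 1)*(m + 1)*(m^2 - 5*m) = (m - 5)^2*(m - 1)*(m + 1)*(m)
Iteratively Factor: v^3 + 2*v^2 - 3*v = (v + 3)*(v^2 - v) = v*(v + 3)*(v - 1)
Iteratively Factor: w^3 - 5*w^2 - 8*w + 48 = (w - 4)*(w^2 - w - 12) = (w - 4)*(w + 3)*(w - 4)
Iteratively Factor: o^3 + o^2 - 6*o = (o)*(o^2 + o - 6) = o*(o + 3)*(o - 2)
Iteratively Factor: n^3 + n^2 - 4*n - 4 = (n + 2)*(n^2 - n - 2) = (n + 1)*(n + 2)*(n - 2)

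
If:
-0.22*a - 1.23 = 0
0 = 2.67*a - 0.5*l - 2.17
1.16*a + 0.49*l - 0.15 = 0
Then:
No Solution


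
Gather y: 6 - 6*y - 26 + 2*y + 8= -4*y - 12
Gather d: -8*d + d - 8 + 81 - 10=63 - 7*d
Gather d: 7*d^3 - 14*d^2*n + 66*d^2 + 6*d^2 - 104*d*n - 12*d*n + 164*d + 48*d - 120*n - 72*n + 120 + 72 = 7*d^3 + d^2*(72 - 14*n) + d*(212 - 116*n) - 192*n + 192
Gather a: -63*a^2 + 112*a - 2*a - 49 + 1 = -63*a^2 + 110*a - 48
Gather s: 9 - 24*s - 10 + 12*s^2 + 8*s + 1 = 12*s^2 - 16*s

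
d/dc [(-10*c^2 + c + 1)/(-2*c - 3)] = (20*c^2 + 60*c - 1)/(4*c^2 + 12*c + 9)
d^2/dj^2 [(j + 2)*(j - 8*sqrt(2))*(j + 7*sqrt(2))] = 6*j - 2*sqrt(2) + 4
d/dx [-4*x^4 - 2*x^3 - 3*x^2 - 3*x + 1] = -16*x^3 - 6*x^2 - 6*x - 3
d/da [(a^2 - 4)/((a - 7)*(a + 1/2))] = 2*(-13*a^2 + 2*a - 52)/(4*a^4 - 52*a^3 + 141*a^2 + 182*a + 49)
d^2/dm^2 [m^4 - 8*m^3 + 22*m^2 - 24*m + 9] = 12*m^2 - 48*m + 44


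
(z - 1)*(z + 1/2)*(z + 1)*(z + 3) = z^4 + 7*z^3/2 + z^2/2 - 7*z/2 - 3/2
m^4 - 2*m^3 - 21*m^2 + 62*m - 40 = (m - 4)*(m - 2)*(m - 1)*(m + 5)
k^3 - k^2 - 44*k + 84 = (k - 6)*(k - 2)*(k + 7)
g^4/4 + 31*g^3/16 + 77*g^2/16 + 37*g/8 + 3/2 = (g/4 + 1)*(g + 3/4)*(g + 1)*(g + 2)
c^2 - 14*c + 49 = (c - 7)^2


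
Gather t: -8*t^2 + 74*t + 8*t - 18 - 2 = -8*t^2 + 82*t - 20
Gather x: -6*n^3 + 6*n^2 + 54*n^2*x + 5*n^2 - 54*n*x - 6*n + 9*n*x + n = -6*n^3 + 11*n^2 - 5*n + x*(54*n^2 - 45*n)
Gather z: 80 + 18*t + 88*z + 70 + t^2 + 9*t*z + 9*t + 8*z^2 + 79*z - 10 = t^2 + 27*t + 8*z^2 + z*(9*t + 167) + 140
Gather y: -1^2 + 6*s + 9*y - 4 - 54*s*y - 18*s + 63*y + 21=-12*s + y*(72 - 54*s) + 16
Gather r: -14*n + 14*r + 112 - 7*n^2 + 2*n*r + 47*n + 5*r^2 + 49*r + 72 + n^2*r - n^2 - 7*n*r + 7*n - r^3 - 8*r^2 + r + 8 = -8*n^2 + 40*n - r^3 - 3*r^2 + r*(n^2 - 5*n + 64) + 192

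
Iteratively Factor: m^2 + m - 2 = (m - 1)*(m + 2)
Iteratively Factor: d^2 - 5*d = (d - 5)*(d)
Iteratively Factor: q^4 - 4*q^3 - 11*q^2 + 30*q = (q + 3)*(q^3 - 7*q^2 + 10*q) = (q - 5)*(q + 3)*(q^2 - 2*q) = (q - 5)*(q - 2)*(q + 3)*(q)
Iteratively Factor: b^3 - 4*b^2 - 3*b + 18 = (b - 3)*(b^2 - b - 6) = (b - 3)^2*(b + 2)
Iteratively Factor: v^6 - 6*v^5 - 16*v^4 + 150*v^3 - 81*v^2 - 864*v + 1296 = (v - 3)*(v^5 - 3*v^4 - 25*v^3 + 75*v^2 + 144*v - 432) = (v - 3)*(v + 3)*(v^4 - 6*v^3 - 7*v^2 + 96*v - 144) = (v - 3)^2*(v + 3)*(v^3 - 3*v^2 - 16*v + 48) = (v - 3)^2*(v + 3)*(v + 4)*(v^2 - 7*v + 12) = (v - 3)^3*(v + 3)*(v + 4)*(v - 4)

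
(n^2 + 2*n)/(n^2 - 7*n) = (n + 2)/(n - 7)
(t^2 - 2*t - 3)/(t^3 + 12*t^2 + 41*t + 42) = (t^2 - 2*t - 3)/(t^3 + 12*t^2 + 41*t + 42)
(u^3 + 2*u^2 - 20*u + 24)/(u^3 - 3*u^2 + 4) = (u + 6)/(u + 1)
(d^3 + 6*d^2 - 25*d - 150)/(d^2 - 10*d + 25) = (d^2 + 11*d + 30)/(d - 5)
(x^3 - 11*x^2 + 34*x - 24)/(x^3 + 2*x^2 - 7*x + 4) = (x^2 - 10*x + 24)/(x^2 + 3*x - 4)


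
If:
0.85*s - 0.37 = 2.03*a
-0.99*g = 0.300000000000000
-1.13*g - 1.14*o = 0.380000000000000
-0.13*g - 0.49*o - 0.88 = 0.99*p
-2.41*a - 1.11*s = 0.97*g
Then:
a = -0.04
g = -0.30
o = -0.03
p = -0.83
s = 0.35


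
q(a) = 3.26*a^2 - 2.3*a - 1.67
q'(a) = 6.52*a - 2.3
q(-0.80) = 2.26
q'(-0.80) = -7.52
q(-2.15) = 18.34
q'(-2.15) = -16.32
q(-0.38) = -0.33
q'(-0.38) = -4.78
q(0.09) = -1.85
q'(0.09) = -1.71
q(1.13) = -0.11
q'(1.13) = 5.07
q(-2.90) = 32.42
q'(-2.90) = -21.21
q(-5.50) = 109.60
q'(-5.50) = -38.16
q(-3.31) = 41.66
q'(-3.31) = -23.88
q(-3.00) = 34.57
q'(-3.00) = -21.86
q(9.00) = 241.69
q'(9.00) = 56.38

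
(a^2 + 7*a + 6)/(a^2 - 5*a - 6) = (a + 6)/(a - 6)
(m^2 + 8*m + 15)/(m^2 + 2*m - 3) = (m + 5)/(m - 1)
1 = 1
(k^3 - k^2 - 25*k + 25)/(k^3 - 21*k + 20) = (k - 5)/(k - 4)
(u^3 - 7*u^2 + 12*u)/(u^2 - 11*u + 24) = u*(u - 4)/(u - 8)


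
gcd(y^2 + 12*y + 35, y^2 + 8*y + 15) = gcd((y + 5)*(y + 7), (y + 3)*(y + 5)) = y + 5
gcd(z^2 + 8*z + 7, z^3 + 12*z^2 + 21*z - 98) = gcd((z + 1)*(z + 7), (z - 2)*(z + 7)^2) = z + 7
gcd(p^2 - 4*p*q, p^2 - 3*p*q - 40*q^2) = 1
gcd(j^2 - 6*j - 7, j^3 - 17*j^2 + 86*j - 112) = j - 7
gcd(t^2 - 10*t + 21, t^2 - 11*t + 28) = t - 7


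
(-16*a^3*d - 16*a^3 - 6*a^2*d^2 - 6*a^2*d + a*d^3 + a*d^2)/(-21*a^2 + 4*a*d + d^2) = a*(-16*a^2*d - 16*a^2 - 6*a*d^2 - 6*a*d + d^3 + d^2)/(-21*a^2 + 4*a*d + d^2)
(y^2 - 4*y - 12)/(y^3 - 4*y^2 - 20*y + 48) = (y + 2)/(y^2 + 2*y - 8)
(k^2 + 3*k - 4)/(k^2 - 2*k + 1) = (k + 4)/(k - 1)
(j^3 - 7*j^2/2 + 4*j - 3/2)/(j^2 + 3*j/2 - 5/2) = (2*j^2 - 5*j + 3)/(2*j + 5)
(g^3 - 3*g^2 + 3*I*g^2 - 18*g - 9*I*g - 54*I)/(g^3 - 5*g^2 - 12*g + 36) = (g + 3*I)/(g - 2)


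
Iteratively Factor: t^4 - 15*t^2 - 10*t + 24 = (t - 1)*(t^3 + t^2 - 14*t - 24) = (t - 1)*(t + 2)*(t^2 - t - 12) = (t - 1)*(t + 2)*(t + 3)*(t - 4)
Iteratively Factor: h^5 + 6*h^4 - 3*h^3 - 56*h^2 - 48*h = (h + 1)*(h^4 + 5*h^3 - 8*h^2 - 48*h) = (h - 3)*(h + 1)*(h^3 + 8*h^2 + 16*h) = h*(h - 3)*(h + 1)*(h^2 + 8*h + 16) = h*(h - 3)*(h + 1)*(h + 4)*(h + 4)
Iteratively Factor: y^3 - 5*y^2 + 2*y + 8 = (y + 1)*(y^2 - 6*y + 8) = (y - 2)*(y + 1)*(y - 4)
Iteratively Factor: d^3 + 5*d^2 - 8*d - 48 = (d - 3)*(d^2 + 8*d + 16) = (d - 3)*(d + 4)*(d + 4)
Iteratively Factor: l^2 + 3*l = (l)*(l + 3)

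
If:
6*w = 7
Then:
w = 7/6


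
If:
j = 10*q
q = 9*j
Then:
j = 0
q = 0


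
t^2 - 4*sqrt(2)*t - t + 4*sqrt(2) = (t - 1)*(t - 4*sqrt(2))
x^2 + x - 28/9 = (x - 4/3)*(x + 7/3)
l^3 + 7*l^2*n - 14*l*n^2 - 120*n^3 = (l - 4*n)*(l + 5*n)*(l + 6*n)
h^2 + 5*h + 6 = (h + 2)*(h + 3)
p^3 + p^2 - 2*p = p*(p - 1)*(p + 2)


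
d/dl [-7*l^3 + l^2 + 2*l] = -21*l^2 + 2*l + 2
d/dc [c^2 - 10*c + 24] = 2*c - 10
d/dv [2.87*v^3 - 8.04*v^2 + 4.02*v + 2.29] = 8.61*v^2 - 16.08*v + 4.02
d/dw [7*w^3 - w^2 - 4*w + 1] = 21*w^2 - 2*w - 4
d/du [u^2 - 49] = 2*u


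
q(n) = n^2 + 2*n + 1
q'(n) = 2*n + 2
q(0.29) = 1.66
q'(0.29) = 2.58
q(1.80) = 7.84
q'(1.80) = 5.60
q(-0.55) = 0.20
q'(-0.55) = 0.90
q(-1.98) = 0.96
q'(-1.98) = -1.96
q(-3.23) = 4.97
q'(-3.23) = -4.46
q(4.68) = 32.26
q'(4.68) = 11.36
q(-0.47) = 0.28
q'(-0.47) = 1.06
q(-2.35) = 1.82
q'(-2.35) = -2.70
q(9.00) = 100.00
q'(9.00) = 20.00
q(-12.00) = 121.00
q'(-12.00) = -22.00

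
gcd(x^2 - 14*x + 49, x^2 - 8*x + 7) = x - 7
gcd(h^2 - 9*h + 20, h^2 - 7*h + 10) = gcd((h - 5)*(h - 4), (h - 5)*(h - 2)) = h - 5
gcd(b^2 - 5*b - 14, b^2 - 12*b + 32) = 1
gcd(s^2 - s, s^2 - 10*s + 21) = 1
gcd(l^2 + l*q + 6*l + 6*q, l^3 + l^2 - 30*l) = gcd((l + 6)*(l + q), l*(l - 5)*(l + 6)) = l + 6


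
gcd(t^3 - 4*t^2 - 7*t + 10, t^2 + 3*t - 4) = t - 1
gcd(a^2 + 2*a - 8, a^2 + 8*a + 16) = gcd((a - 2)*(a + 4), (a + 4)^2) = a + 4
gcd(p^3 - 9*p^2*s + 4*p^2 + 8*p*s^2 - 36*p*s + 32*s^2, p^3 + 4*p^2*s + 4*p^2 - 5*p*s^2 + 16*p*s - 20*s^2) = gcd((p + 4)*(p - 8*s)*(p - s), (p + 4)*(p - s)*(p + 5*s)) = p^2 - p*s + 4*p - 4*s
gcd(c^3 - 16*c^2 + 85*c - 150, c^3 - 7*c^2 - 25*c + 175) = c - 5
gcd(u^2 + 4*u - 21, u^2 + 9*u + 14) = u + 7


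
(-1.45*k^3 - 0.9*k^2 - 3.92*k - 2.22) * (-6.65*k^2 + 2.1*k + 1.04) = 9.6425*k^5 + 2.94*k^4 + 22.67*k^3 + 5.595*k^2 - 8.7388*k - 2.3088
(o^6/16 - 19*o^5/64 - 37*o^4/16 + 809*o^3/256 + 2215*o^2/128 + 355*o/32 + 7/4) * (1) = o^6/16 - 19*o^5/64 - 37*o^4/16 + 809*o^3/256 + 2215*o^2/128 + 355*o/32 + 7/4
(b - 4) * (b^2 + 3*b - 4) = b^3 - b^2 - 16*b + 16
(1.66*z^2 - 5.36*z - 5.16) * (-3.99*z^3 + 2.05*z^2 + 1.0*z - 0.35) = -6.6234*z^5 + 24.7894*z^4 + 11.2604*z^3 - 16.519*z^2 - 3.284*z + 1.806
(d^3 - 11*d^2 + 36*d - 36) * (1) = d^3 - 11*d^2 + 36*d - 36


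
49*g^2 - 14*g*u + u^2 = (-7*g + u)^2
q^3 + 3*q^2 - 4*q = q*(q - 1)*(q + 4)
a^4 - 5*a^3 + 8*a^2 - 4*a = a*(a - 2)^2*(a - 1)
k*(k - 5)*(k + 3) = k^3 - 2*k^2 - 15*k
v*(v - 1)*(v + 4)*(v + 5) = v^4 + 8*v^3 + 11*v^2 - 20*v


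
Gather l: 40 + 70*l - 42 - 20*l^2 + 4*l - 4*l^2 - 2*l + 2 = -24*l^2 + 72*l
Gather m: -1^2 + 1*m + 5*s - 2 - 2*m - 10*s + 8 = -m - 5*s + 5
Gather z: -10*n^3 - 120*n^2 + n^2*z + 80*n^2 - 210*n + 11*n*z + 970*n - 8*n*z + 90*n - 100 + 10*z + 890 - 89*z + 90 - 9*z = -10*n^3 - 40*n^2 + 850*n + z*(n^2 + 3*n - 88) + 880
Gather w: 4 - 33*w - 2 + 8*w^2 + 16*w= 8*w^2 - 17*w + 2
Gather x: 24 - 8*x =24 - 8*x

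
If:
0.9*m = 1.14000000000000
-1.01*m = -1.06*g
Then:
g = 1.21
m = 1.27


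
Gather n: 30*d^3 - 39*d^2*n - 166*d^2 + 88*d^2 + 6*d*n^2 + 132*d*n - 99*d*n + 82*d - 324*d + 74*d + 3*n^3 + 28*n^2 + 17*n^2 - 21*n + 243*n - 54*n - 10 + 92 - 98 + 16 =30*d^3 - 78*d^2 - 168*d + 3*n^3 + n^2*(6*d + 45) + n*(-39*d^2 + 33*d + 168)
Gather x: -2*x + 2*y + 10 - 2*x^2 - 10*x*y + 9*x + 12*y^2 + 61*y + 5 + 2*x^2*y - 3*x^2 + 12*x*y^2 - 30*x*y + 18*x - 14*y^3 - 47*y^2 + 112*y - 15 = x^2*(2*y - 5) + x*(12*y^2 - 40*y + 25) - 14*y^3 - 35*y^2 + 175*y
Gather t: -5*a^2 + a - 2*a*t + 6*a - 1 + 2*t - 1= -5*a^2 + 7*a + t*(2 - 2*a) - 2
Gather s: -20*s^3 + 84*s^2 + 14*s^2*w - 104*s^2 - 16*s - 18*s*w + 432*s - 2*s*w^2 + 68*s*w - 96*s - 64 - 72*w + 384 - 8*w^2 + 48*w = -20*s^3 + s^2*(14*w - 20) + s*(-2*w^2 + 50*w + 320) - 8*w^2 - 24*w + 320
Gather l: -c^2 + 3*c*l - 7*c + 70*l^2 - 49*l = -c^2 - 7*c + 70*l^2 + l*(3*c - 49)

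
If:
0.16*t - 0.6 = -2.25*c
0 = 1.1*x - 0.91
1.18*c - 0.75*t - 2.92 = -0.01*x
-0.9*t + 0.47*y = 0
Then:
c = 0.49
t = -3.11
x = 0.83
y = -5.96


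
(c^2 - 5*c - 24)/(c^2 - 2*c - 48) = (c + 3)/(c + 6)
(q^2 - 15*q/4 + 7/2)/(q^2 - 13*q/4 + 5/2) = (4*q - 7)/(4*q - 5)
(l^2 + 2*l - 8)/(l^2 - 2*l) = (l + 4)/l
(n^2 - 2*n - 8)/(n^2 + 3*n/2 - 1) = 2*(n - 4)/(2*n - 1)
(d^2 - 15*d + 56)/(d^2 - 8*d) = (d - 7)/d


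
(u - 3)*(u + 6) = u^2 + 3*u - 18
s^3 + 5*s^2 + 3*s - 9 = (s - 1)*(s + 3)^2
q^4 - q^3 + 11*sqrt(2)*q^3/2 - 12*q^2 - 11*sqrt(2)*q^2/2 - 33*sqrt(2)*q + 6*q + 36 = (q - 3)*(q + 2)*(q - sqrt(2)/2)*(q + 6*sqrt(2))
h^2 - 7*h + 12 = (h - 4)*(h - 3)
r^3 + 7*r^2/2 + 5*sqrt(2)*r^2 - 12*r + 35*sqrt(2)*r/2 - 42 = (r + 7/2)*(r - sqrt(2))*(r + 6*sqrt(2))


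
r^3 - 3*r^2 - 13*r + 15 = (r - 5)*(r - 1)*(r + 3)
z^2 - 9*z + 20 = (z - 5)*(z - 4)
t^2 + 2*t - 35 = (t - 5)*(t + 7)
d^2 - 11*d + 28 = (d - 7)*(d - 4)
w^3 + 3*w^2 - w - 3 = (w - 1)*(w + 1)*(w + 3)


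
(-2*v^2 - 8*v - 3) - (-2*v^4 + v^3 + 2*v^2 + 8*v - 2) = 2*v^4 - v^3 - 4*v^2 - 16*v - 1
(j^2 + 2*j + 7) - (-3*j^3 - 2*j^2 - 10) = 3*j^3 + 3*j^2 + 2*j + 17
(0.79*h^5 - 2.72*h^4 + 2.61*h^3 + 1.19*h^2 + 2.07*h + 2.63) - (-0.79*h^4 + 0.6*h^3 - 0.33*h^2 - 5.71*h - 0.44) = 0.79*h^5 - 1.93*h^4 + 2.01*h^3 + 1.52*h^2 + 7.78*h + 3.07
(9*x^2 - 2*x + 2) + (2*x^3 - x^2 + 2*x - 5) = 2*x^3 + 8*x^2 - 3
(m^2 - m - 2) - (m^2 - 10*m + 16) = 9*m - 18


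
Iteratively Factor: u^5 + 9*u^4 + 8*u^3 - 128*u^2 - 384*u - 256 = (u + 4)*(u^4 + 5*u^3 - 12*u^2 - 80*u - 64) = (u - 4)*(u + 4)*(u^3 + 9*u^2 + 24*u + 16) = (u - 4)*(u + 4)^2*(u^2 + 5*u + 4) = (u - 4)*(u + 1)*(u + 4)^2*(u + 4)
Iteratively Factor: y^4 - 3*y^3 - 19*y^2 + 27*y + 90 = (y - 3)*(y^3 - 19*y - 30) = (y - 5)*(y - 3)*(y^2 + 5*y + 6) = (y - 5)*(y - 3)*(y + 3)*(y + 2)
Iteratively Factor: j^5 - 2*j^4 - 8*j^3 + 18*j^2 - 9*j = (j - 1)*(j^4 - j^3 - 9*j^2 + 9*j) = (j - 1)^2*(j^3 - 9*j) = j*(j - 1)^2*(j^2 - 9) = j*(j - 3)*(j - 1)^2*(j + 3)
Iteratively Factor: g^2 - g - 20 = (g + 4)*(g - 5)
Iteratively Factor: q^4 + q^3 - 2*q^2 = (q)*(q^3 + q^2 - 2*q) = q*(q + 2)*(q^2 - q) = q^2*(q + 2)*(q - 1)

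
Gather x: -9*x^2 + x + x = -9*x^2 + 2*x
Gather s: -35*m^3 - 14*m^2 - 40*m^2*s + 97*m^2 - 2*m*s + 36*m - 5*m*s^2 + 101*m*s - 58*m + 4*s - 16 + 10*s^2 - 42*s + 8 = -35*m^3 + 83*m^2 - 22*m + s^2*(10 - 5*m) + s*(-40*m^2 + 99*m - 38) - 8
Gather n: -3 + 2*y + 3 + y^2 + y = y^2 + 3*y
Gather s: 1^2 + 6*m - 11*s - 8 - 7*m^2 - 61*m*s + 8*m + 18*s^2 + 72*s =-7*m^2 + 14*m + 18*s^2 + s*(61 - 61*m) - 7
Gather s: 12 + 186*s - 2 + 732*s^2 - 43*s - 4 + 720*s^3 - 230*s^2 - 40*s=720*s^3 + 502*s^2 + 103*s + 6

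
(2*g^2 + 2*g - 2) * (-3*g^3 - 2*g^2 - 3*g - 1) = -6*g^5 - 10*g^4 - 4*g^3 - 4*g^2 + 4*g + 2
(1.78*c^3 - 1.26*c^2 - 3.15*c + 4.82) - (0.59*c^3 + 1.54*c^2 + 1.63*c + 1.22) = 1.19*c^3 - 2.8*c^2 - 4.78*c + 3.6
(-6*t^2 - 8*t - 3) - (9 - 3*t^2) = -3*t^2 - 8*t - 12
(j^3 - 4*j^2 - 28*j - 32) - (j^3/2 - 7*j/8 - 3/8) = j^3/2 - 4*j^2 - 217*j/8 - 253/8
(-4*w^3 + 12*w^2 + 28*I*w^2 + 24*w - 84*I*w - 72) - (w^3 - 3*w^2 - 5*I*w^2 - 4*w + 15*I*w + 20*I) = -5*w^3 + 15*w^2 + 33*I*w^2 + 28*w - 99*I*w - 72 - 20*I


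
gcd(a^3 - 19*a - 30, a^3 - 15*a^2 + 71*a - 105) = a - 5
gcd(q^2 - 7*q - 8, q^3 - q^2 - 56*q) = q - 8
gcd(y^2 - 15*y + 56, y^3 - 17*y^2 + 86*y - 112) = y^2 - 15*y + 56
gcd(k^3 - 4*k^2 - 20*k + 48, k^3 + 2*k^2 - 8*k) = k^2 + 2*k - 8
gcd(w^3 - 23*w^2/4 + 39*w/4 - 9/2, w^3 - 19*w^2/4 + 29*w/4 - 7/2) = w - 2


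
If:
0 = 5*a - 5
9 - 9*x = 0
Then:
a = 1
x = 1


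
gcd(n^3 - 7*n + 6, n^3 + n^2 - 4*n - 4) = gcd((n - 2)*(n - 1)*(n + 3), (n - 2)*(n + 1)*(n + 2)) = n - 2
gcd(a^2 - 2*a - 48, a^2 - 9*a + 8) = a - 8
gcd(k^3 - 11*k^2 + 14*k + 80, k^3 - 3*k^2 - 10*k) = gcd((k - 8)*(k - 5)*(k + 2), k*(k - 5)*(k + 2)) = k^2 - 3*k - 10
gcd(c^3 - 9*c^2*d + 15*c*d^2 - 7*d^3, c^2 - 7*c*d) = c - 7*d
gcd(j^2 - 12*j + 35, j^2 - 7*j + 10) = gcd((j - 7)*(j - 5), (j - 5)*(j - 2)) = j - 5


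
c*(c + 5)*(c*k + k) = c^3*k + 6*c^2*k + 5*c*k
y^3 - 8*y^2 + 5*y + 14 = (y - 7)*(y - 2)*(y + 1)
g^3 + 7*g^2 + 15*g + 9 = (g + 1)*(g + 3)^2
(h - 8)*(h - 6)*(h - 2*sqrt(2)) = h^3 - 14*h^2 - 2*sqrt(2)*h^2 + 28*sqrt(2)*h + 48*h - 96*sqrt(2)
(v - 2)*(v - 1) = v^2 - 3*v + 2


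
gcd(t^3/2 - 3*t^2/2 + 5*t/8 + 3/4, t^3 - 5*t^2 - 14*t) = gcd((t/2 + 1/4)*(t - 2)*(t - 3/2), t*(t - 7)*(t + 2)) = 1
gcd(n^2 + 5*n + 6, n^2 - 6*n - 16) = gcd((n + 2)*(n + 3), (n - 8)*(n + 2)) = n + 2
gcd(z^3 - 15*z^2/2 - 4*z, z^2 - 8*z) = z^2 - 8*z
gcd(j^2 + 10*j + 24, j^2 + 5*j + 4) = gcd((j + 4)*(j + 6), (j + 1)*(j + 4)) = j + 4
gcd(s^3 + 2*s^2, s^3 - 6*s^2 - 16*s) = s^2 + 2*s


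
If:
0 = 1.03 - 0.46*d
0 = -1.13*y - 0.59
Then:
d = 2.24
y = -0.52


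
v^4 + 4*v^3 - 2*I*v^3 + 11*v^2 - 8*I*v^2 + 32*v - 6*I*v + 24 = (v + 1)*(v + 3)*(v - 4*I)*(v + 2*I)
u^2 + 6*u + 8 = (u + 2)*(u + 4)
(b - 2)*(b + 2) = b^2 - 4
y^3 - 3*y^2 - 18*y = y*(y - 6)*(y + 3)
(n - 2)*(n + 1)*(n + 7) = n^3 + 6*n^2 - 9*n - 14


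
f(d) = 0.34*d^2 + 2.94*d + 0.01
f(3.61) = 15.05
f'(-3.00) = 0.90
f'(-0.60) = 2.53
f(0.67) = 2.13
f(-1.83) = -4.23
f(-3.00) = -5.75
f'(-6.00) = -1.14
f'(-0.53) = 2.58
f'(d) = 0.68*d + 2.94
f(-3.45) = -6.09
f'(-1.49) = 1.93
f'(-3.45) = 0.59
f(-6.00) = -5.39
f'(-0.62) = 2.52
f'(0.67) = 3.40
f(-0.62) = -1.68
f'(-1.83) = 1.70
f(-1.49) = -3.62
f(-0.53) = -1.45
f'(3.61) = 5.39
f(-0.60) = -1.63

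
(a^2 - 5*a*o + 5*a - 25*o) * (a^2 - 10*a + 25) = a^4 - 5*a^3*o - 5*a^3 + 25*a^2*o - 25*a^2 + 125*a*o + 125*a - 625*o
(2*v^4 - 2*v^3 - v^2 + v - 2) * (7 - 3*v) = -6*v^5 + 20*v^4 - 11*v^3 - 10*v^2 + 13*v - 14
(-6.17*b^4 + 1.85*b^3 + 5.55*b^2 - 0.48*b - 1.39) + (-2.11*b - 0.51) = -6.17*b^4 + 1.85*b^3 + 5.55*b^2 - 2.59*b - 1.9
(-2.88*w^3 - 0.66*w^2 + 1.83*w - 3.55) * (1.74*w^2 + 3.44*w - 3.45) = -5.0112*w^5 - 11.0556*w^4 + 10.8498*w^3 + 2.3952*w^2 - 18.5255*w + 12.2475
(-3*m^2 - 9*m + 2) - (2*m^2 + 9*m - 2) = -5*m^2 - 18*m + 4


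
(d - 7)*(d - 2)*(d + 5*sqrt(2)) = d^3 - 9*d^2 + 5*sqrt(2)*d^2 - 45*sqrt(2)*d + 14*d + 70*sqrt(2)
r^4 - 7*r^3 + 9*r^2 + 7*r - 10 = (r - 5)*(r - 2)*(r - 1)*(r + 1)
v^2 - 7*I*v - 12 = (v - 4*I)*(v - 3*I)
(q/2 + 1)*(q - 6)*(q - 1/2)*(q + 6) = q^4/2 + 3*q^3/4 - 37*q^2/2 - 27*q + 18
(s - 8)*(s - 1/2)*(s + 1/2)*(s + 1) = s^4 - 7*s^3 - 33*s^2/4 + 7*s/4 + 2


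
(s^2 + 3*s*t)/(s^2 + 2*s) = (s + 3*t)/(s + 2)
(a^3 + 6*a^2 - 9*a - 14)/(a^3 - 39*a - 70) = (-a^3 - 6*a^2 + 9*a + 14)/(-a^3 + 39*a + 70)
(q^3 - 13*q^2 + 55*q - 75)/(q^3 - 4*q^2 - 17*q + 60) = (q - 5)/(q + 4)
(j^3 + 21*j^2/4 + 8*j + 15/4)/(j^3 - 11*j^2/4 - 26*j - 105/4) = (j + 1)/(j - 7)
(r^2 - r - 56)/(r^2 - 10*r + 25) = (r^2 - r - 56)/(r^2 - 10*r + 25)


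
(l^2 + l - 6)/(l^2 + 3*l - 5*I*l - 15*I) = (l - 2)/(l - 5*I)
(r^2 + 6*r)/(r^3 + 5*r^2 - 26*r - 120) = r/(r^2 - r - 20)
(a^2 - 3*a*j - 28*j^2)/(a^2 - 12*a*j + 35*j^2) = (a + 4*j)/(a - 5*j)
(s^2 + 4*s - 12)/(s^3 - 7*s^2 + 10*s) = (s + 6)/(s*(s - 5))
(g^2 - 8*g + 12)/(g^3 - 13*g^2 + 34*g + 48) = (g - 2)/(g^2 - 7*g - 8)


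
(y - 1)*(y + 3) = y^2 + 2*y - 3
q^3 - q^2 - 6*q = q*(q - 3)*(q + 2)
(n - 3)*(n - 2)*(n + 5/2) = n^3 - 5*n^2/2 - 13*n/2 + 15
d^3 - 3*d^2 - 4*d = d*(d - 4)*(d + 1)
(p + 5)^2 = p^2 + 10*p + 25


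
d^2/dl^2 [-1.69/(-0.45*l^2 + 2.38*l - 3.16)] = (-0.68445*l^2 + 3.61998*l + 1.69*(0.9*l - 2.38)*(1.8*l - 4.76) - 4.80636)/(0.45*l^2 - 2.38*l + 3.16)^3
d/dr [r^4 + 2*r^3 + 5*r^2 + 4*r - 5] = 4*r^3 + 6*r^2 + 10*r + 4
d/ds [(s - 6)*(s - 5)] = 2*s - 11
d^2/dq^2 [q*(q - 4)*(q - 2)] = 6*q - 12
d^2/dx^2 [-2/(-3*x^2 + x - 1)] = 4*(-9*x^2 + 3*x + (6*x - 1)^2 - 3)/(3*x^2 - x + 1)^3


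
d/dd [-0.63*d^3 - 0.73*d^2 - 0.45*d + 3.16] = -1.89*d^2 - 1.46*d - 0.45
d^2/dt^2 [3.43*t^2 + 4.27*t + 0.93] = 6.86000000000000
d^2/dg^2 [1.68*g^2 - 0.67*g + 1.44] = 3.36000000000000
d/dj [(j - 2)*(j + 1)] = 2*j - 1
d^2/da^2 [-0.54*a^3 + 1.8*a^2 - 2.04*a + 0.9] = 3.6 - 3.24*a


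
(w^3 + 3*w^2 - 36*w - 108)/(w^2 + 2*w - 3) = (w^2 - 36)/(w - 1)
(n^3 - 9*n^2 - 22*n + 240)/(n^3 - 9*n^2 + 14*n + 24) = (n^2 - 3*n - 40)/(n^2 - 3*n - 4)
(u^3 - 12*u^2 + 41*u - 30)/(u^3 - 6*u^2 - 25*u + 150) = (u - 1)/(u + 5)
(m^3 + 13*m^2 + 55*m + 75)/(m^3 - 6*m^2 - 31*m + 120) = (m^2 + 8*m + 15)/(m^2 - 11*m + 24)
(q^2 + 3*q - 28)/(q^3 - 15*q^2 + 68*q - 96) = (q + 7)/(q^2 - 11*q + 24)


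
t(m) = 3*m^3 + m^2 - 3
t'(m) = 9*m^2 + 2*m = m*(9*m + 2)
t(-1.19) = -6.64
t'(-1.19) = 10.36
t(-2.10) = -26.37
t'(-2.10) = 35.49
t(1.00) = 1.00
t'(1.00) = 11.00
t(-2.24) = -31.70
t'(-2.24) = 40.68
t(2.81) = 71.46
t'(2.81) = 76.68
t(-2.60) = -48.97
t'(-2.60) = 55.64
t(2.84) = 73.78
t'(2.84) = 78.27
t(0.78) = -0.97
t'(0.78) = 7.04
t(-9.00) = -2109.00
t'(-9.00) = 711.00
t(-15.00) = -9903.00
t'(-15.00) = 1995.00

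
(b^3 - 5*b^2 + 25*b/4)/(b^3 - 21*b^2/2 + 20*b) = (b - 5/2)/(b - 8)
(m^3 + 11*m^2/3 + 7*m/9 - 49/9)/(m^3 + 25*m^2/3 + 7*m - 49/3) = (m + 7/3)/(m + 7)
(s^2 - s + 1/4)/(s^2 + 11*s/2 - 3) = (s - 1/2)/(s + 6)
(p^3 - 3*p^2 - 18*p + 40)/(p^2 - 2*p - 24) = (p^2 - 7*p + 10)/(p - 6)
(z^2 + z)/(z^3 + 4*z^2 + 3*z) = 1/(z + 3)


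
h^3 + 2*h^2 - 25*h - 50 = (h - 5)*(h + 2)*(h + 5)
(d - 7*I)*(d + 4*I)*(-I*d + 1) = -I*d^3 - 2*d^2 - 31*I*d + 28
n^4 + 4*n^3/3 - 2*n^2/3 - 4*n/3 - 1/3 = (n - 1)*(n + 1/3)*(n + 1)^2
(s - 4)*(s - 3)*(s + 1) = s^3 - 6*s^2 + 5*s + 12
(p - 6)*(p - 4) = p^2 - 10*p + 24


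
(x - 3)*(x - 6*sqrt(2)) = x^2 - 6*sqrt(2)*x - 3*x + 18*sqrt(2)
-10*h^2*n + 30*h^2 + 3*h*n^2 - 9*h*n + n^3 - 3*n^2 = (-2*h + n)*(5*h + n)*(n - 3)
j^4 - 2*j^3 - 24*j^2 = j^2*(j - 6)*(j + 4)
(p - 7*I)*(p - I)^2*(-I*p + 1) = -I*p^4 - 8*p^3 + 6*I*p^2 - 8*p + 7*I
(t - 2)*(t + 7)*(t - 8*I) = t^3 + 5*t^2 - 8*I*t^2 - 14*t - 40*I*t + 112*I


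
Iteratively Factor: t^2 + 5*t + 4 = (t + 1)*(t + 4)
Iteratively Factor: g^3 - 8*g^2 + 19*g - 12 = (g - 3)*(g^2 - 5*g + 4) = (g - 4)*(g - 3)*(g - 1)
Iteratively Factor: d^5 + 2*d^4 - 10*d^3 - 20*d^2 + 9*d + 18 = (d + 2)*(d^4 - 10*d^2 + 9) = (d - 1)*(d + 2)*(d^3 + d^2 - 9*d - 9) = (d - 1)*(d + 1)*(d + 2)*(d^2 - 9) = (d - 1)*(d + 1)*(d + 2)*(d + 3)*(d - 3)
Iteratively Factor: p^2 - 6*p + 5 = (p - 1)*(p - 5)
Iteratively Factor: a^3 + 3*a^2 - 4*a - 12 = (a + 2)*(a^2 + a - 6) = (a - 2)*(a + 2)*(a + 3)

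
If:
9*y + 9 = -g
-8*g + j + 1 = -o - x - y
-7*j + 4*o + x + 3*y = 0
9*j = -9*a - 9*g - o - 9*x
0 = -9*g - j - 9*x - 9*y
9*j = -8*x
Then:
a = 2116/10023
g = -594/3341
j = -3816/3341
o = -5295/3341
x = 4293/3341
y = -3275/3341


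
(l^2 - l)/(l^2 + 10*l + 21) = l*(l - 1)/(l^2 + 10*l + 21)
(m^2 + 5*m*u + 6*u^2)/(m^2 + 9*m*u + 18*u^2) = (m + 2*u)/(m + 6*u)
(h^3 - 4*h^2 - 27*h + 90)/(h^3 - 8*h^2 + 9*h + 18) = (h + 5)/(h + 1)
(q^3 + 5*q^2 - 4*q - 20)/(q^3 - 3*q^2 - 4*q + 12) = (q + 5)/(q - 3)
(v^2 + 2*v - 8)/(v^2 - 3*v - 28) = (v - 2)/(v - 7)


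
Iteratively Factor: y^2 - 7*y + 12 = (y - 3)*(y - 4)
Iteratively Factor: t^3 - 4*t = (t - 2)*(t^2 + 2*t) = (t - 2)*(t + 2)*(t)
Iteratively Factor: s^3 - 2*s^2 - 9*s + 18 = (s - 3)*(s^2 + s - 6) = (s - 3)*(s + 3)*(s - 2)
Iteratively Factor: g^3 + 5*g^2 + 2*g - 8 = (g + 2)*(g^2 + 3*g - 4) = (g - 1)*(g + 2)*(g + 4)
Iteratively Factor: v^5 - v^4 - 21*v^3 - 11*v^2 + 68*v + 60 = (v + 2)*(v^4 - 3*v^3 - 15*v^2 + 19*v + 30) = (v + 2)*(v + 3)*(v^3 - 6*v^2 + 3*v + 10) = (v + 1)*(v + 2)*(v + 3)*(v^2 - 7*v + 10) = (v - 2)*(v + 1)*(v + 2)*(v + 3)*(v - 5)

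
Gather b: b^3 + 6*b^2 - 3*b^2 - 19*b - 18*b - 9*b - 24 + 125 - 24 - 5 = b^3 + 3*b^2 - 46*b + 72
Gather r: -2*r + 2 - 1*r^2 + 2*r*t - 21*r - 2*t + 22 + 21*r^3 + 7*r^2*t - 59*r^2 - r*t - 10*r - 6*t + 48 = 21*r^3 + r^2*(7*t - 60) + r*(t - 33) - 8*t + 72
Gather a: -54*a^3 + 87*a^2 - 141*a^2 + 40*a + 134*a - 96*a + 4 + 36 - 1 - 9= -54*a^3 - 54*a^2 + 78*a + 30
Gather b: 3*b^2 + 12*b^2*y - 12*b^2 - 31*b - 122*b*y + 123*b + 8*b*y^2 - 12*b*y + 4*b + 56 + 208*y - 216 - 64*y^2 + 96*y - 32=b^2*(12*y - 9) + b*(8*y^2 - 134*y + 96) - 64*y^2 + 304*y - 192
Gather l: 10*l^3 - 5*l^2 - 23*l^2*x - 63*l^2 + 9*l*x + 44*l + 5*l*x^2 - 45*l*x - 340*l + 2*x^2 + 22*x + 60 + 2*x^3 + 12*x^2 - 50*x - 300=10*l^3 + l^2*(-23*x - 68) + l*(5*x^2 - 36*x - 296) + 2*x^3 + 14*x^2 - 28*x - 240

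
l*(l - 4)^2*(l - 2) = l^4 - 10*l^3 + 32*l^2 - 32*l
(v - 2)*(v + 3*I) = v^2 - 2*v + 3*I*v - 6*I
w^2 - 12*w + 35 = (w - 7)*(w - 5)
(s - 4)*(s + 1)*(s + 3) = s^3 - 13*s - 12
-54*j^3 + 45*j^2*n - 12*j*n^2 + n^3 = (-6*j + n)*(-3*j + n)^2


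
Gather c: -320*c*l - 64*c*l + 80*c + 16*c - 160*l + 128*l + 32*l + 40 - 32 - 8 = c*(96 - 384*l)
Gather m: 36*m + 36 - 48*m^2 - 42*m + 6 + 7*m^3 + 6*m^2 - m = 7*m^3 - 42*m^2 - 7*m + 42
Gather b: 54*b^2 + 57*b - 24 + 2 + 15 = 54*b^2 + 57*b - 7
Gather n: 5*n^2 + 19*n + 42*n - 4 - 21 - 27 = 5*n^2 + 61*n - 52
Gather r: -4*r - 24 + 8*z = -4*r + 8*z - 24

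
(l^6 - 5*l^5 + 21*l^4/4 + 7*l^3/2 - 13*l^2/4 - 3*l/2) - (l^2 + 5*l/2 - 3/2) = l^6 - 5*l^5 + 21*l^4/4 + 7*l^3/2 - 17*l^2/4 - 4*l + 3/2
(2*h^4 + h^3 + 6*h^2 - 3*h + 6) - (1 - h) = 2*h^4 + h^3 + 6*h^2 - 2*h + 5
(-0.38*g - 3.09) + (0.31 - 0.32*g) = -0.7*g - 2.78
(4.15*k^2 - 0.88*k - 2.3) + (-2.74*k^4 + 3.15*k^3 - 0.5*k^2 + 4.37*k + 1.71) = -2.74*k^4 + 3.15*k^3 + 3.65*k^2 + 3.49*k - 0.59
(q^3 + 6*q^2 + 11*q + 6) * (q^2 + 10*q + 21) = q^5 + 16*q^4 + 92*q^3 + 242*q^2 + 291*q + 126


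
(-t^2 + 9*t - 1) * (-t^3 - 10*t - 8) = t^5 - 9*t^4 + 11*t^3 - 82*t^2 - 62*t + 8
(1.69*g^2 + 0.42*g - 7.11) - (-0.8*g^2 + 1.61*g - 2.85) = 2.49*g^2 - 1.19*g - 4.26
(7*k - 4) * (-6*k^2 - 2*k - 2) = -42*k^3 + 10*k^2 - 6*k + 8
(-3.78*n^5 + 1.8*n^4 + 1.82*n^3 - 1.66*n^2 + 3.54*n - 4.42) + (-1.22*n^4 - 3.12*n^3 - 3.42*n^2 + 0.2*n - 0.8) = -3.78*n^5 + 0.58*n^4 - 1.3*n^3 - 5.08*n^2 + 3.74*n - 5.22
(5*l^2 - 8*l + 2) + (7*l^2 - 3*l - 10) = 12*l^2 - 11*l - 8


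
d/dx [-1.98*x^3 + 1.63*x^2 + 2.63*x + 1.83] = -5.94*x^2 + 3.26*x + 2.63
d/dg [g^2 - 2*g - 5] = 2*g - 2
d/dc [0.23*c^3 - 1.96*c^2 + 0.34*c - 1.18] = 0.69*c^2 - 3.92*c + 0.34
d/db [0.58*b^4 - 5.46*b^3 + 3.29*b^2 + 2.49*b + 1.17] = 2.32*b^3 - 16.38*b^2 + 6.58*b + 2.49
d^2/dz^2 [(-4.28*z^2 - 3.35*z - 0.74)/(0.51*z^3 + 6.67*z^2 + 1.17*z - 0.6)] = (-2.226456*z^6 - 5.22800999999998*z^5 - 55.3606019999995*z^4 - 285.888004*z^3 - 315.252624*z^2 - 116.448156*z - 15.733932)/(0.132651*z^9 + 5.204601*z^8 + 68.980968*z^7 + 320.152717*z^6 + 146.004336*z^5 - 54.836451*z^4 - 25.941627*z^3 + 4.73958*z^2 + 1.2636*z - 0.216)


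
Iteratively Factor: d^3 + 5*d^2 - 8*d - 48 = (d + 4)*(d^2 + d - 12) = (d + 4)^2*(d - 3)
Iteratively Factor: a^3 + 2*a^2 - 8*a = (a)*(a^2 + 2*a - 8) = a*(a - 2)*(a + 4)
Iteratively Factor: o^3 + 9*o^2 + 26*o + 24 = (o + 2)*(o^2 + 7*o + 12) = (o + 2)*(o + 4)*(o + 3)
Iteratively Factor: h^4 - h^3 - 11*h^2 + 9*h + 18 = (h + 3)*(h^3 - 4*h^2 + h + 6) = (h - 2)*(h + 3)*(h^2 - 2*h - 3) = (h - 2)*(h + 1)*(h + 3)*(h - 3)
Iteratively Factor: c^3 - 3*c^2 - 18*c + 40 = (c - 2)*(c^2 - c - 20) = (c - 5)*(c - 2)*(c + 4)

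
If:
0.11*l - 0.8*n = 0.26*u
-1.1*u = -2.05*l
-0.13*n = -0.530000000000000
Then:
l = -8.71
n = 4.08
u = -16.23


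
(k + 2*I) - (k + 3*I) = -I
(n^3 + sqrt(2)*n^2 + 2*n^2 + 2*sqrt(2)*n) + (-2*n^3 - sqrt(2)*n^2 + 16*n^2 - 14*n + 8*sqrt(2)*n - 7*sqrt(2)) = -n^3 + 18*n^2 - 14*n + 10*sqrt(2)*n - 7*sqrt(2)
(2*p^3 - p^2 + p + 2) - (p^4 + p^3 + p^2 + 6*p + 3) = -p^4 + p^3 - 2*p^2 - 5*p - 1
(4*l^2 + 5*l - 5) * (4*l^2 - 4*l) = 16*l^4 + 4*l^3 - 40*l^2 + 20*l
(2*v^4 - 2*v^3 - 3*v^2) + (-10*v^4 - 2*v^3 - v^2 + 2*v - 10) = -8*v^4 - 4*v^3 - 4*v^2 + 2*v - 10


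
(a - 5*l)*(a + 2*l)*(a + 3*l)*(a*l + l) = a^4*l + a^3*l - 19*a^2*l^3 - 30*a*l^4 - 19*a*l^3 - 30*l^4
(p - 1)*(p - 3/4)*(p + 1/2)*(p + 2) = p^4 + 3*p^3/4 - 21*p^2/8 + p/8 + 3/4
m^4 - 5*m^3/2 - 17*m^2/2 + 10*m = m*(m - 4)*(m - 1)*(m + 5/2)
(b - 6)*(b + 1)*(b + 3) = b^3 - 2*b^2 - 21*b - 18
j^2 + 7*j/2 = j*(j + 7/2)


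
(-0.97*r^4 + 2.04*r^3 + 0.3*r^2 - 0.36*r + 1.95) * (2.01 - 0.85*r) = 0.8245*r^5 - 3.6837*r^4 + 3.8454*r^3 + 0.909*r^2 - 2.3811*r + 3.9195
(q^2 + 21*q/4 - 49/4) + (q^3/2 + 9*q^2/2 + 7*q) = q^3/2 + 11*q^2/2 + 49*q/4 - 49/4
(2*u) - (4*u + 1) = -2*u - 1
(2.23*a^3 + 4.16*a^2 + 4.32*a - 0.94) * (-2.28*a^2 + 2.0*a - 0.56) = -5.0844*a^5 - 5.0248*a^4 - 2.7784*a^3 + 8.4536*a^2 - 4.2992*a + 0.5264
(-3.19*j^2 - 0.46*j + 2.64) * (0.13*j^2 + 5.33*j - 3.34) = -0.4147*j^4 - 17.0625*j^3 + 8.546*j^2 + 15.6076*j - 8.8176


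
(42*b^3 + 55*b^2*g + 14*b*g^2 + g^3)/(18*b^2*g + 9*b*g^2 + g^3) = (7*b^2 + 8*b*g + g^2)/(g*(3*b + g))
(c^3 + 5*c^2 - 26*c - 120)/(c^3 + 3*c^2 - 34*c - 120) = (c^2 + c - 30)/(c^2 - c - 30)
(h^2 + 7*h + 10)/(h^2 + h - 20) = (h + 2)/(h - 4)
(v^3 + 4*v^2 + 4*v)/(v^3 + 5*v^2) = (v^2 + 4*v + 4)/(v*(v + 5))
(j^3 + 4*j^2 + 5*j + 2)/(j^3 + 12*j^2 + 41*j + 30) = (j^2 + 3*j + 2)/(j^2 + 11*j + 30)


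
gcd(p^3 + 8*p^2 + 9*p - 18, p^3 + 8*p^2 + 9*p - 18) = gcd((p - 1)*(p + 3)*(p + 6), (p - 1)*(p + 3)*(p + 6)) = p^3 + 8*p^2 + 9*p - 18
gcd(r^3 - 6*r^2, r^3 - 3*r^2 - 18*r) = r^2 - 6*r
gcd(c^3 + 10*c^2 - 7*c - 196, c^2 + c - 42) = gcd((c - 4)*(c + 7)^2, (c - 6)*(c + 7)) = c + 7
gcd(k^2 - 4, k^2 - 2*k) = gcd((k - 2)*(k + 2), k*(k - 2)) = k - 2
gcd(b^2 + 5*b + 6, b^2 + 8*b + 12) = b + 2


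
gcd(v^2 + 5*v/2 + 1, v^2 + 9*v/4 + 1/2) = v + 2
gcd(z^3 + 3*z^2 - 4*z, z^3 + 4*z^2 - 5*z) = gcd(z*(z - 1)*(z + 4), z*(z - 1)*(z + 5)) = z^2 - z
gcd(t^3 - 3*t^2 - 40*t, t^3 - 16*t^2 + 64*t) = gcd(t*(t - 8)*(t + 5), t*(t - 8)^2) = t^2 - 8*t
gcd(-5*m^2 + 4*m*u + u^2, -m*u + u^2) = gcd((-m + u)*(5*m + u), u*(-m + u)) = -m + u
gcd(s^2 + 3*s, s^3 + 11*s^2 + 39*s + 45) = s + 3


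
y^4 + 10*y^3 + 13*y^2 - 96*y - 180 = (y - 3)*(y + 2)*(y + 5)*(y + 6)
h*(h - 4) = h^2 - 4*h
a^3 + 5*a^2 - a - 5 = (a - 1)*(a + 1)*(a + 5)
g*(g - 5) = g^2 - 5*g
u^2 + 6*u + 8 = (u + 2)*(u + 4)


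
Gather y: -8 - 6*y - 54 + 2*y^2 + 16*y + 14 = 2*y^2 + 10*y - 48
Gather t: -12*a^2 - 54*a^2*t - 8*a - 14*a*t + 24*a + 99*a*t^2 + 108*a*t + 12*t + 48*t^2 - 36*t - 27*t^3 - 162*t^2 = -12*a^2 + 16*a - 27*t^3 + t^2*(99*a - 114) + t*(-54*a^2 + 94*a - 24)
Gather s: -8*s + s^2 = s^2 - 8*s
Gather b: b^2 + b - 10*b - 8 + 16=b^2 - 9*b + 8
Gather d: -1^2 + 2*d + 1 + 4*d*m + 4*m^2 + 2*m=d*(4*m + 2) + 4*m^2 + 2*m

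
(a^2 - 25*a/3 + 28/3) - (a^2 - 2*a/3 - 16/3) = 44/3 - 23*a/3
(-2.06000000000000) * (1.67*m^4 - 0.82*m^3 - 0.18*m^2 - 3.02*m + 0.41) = -3.4402*m^4 + 1.6892*m^3 + 0.3708*m^2 + 6.2212*m - 0.8446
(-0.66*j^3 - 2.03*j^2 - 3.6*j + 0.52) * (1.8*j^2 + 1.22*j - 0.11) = -1.188*j^5 - 4.4592*j^4 - 8.884*j^3 - 3.2327*j^2 + 1.0304*j - 0.0572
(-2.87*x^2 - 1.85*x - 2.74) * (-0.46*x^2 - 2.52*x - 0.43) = 1.3202*x^4 + 8.0834*x^3 + 7.1565*x^2 + 7.7003*x + 1.1782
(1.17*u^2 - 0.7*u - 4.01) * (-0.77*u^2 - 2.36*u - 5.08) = -0.9009*u^4 - 2.2222*u^3 - 1.2039*u^2 + 13.0196*u + 20.3708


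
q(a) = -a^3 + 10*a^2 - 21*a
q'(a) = -3*a^2 + 20*a - 21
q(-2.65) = 144.48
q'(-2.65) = -95.07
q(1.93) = -10.47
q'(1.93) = 6.43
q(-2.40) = 121.82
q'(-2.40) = -86.28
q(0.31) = -5.58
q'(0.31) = -15.09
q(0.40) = -6.86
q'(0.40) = -13.48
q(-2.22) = 106.85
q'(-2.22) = -80.19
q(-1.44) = 53.96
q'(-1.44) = -56.02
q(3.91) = 10.99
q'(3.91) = 11.34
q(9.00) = -108.00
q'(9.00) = -84.00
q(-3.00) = 180.00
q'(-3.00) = -108.00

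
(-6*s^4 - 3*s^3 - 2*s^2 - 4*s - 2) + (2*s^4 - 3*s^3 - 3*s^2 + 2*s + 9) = -4*s^4 - 6*s^3 - 5*s^2 - 2*s + 7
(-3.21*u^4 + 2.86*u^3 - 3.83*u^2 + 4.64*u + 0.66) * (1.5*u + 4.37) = -4.815*u^5 - 9.7377*u^4 + 6.7532*u^3 - 9.7771*u^2 + 21.2668*u + 2.8842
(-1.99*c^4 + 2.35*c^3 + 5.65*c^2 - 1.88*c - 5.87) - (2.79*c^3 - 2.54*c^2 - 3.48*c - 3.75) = -1.99*c^4 - 0.44*c^3 + 8.19*c^2 + 1.6*c - 2.12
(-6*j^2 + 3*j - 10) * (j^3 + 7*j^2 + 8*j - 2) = -6*j^5 - 39*j^4 - 37*j^3 - 34*j^2 - 86*j + 20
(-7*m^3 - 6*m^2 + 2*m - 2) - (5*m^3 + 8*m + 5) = -12*m^3 - 6*m^2 - 6*m - 7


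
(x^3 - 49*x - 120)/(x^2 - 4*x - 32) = (x^2 + 8*x + 15)/(x + 4)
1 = 1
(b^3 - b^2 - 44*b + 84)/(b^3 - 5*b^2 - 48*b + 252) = (b - 2)/(b - 6)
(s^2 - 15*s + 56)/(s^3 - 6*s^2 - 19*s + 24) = (s - 7)/(s^2 + 2*s - 3)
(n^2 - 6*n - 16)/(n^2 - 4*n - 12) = (n - 8)/(n - 6)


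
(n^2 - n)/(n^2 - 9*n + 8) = n/(n - 8)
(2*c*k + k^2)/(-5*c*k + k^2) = (-2*c - k)/(5*c - k)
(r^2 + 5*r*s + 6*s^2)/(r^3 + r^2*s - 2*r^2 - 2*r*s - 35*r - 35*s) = (r^2 + 5*r*s + 6*s^2)/(r^3 + r^2*s - 2*r^2 - 2*r*s - 35*r - 35*s)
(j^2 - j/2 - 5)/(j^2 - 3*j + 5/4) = 2*(j + 2)/(2*j - 1)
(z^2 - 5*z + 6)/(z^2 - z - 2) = (z - 3)/(z + 1)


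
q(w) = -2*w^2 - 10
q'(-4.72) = 18.88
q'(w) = -4*w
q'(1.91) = -7.64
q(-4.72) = -54.56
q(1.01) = -12.04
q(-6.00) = -82.00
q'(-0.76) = 3.04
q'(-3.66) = 14.64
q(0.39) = -10.30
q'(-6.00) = 24.00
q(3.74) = -37.98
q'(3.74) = -14.96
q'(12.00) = -48.00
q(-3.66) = -36.79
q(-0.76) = -11.16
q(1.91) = -17.30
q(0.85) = -11.44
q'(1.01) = -4.04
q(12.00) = -298.00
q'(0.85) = -3.40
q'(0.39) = -1.56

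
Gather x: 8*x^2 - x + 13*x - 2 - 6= 8*x^2 + 12*x - 8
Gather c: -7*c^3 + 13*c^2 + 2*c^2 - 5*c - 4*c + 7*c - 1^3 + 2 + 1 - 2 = -7*c^3 + 15*c^2 - 2*c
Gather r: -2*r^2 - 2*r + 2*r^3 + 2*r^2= 2*r^3 - 2*r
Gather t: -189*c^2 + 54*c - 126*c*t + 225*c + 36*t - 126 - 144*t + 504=-189*c^2 + 279*c + t*(-126*c - 108) + 378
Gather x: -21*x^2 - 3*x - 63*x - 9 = -21*x^2 - 66*x - 9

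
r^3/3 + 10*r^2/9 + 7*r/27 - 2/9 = (r/3 + 1)*(r - 1/3)*(r + 2/3)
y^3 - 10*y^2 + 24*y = y*(y - 6)*(y - 4)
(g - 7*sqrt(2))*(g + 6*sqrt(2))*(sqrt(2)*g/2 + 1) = sqrt(2)*g^3/2 - 43*sqrt(2)*g - 84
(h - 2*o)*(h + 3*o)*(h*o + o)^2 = h^4*o^2 + h^3*o^3 + 2*h^3*o^2 - 6*h^2*o^4 + 2*h^2*o^3 + h^2*o^2 - 12*h*o^4 + h*o^3 - 6*o^4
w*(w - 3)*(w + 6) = w^3 + 3*w^2 - 18*w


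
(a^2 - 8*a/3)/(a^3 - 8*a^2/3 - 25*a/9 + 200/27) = 9*a/(9*a^2 - 25)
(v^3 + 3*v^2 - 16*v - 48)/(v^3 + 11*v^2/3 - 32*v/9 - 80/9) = 9*(v^2 - v - 12)/(9*v^2 - 3*v - 20)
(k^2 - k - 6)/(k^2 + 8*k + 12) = (k - 3)/(k + 6)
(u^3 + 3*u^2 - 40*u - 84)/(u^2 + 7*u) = u - 4 - 12/u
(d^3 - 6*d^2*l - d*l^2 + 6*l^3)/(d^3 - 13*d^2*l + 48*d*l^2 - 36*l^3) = (d + l)/(d - 6*l)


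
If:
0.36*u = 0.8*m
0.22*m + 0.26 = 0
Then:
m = -1.18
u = -2.63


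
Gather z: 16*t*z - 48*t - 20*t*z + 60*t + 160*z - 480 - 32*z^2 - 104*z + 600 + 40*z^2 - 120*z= 12*t + 8*z^2 + z*(-4*t - 64) + 120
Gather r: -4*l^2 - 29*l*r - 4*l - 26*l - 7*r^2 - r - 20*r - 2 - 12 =-4*l^2 - 30*l - 7*r^2 + r*(-29*l - 21) - 14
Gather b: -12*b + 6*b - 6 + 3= -6*b - 3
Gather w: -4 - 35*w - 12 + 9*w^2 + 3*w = 9*w^2 - 32*w - 16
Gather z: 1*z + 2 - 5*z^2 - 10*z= -5*z^2 - 9*z + 2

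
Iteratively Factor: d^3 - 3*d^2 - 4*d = (d)*(d^2 - 3*d - 4) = d*(d - 4)*(d + 1)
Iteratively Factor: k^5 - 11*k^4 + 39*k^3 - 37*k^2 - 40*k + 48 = (k - 4)*(k^4 - 7*k^3 + 11*k^2 + 7*k - 12) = (k - 4)*(k - 1)*(k^3 - 6*k^2 + 5*k + 12) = (k - 4)^2*(k - 1)*(k^2 - 2*k - 3) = (k - 4)^2*(k - 3)*(k - 1)*(k + 1)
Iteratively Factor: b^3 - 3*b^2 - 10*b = (b - 5)*(b^2 + 2*b) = b*(b - 5)*(b + 2)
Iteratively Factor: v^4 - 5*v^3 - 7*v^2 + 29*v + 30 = (v - 3)*(v^3 - 2*v^2 - 13*v - 10) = (v - 3)*(v + 1)*(v^2 - 3*v - 10) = (v - 5)*(v - 3)*(v + 1)*(v + 2)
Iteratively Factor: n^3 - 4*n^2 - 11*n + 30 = (n - 2)*(n^2 - 2*n - 15) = (n - 2)*(n + 3)*(n - 5)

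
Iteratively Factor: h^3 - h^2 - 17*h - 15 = (h + 1)*(h^2 - 2*h - 15) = (h + 1)*(h + 3)*(h - 5)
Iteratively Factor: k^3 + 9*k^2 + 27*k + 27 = (k + 3)*(k^2 + 6*k + 9) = (k + 3)^2*(k + 3)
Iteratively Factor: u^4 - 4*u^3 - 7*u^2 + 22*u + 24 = (u - 3)*(u^3 - u^2 - 10*u - 8) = (u - 4)*(u - 3)*(u^2 + 3*u + 2) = (u - 4)*(u - 3)*(u + 2)*(u + 1)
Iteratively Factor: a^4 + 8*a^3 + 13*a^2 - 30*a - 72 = (a + 3)*(a^3 + 5*a^2 - 2*a - 24) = (a - 2)*(a + 3)*(a^2 + 7*a + 12) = (a - 2)*(a + 3)*(a + 4)*(a + 3)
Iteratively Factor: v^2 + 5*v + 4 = (v + 1)*(v + 4)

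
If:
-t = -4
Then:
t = 4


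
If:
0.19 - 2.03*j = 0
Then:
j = 0.09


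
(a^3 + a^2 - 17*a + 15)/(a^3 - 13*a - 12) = (-a^3 - a^2 + 17*a - 15)/(-a^3 + 13*a + 12)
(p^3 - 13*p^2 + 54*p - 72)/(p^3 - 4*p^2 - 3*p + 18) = (p^2 - 10*p + 24)/(p^2 - p - 6)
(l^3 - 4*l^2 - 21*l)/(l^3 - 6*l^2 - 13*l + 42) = l/(l - 2)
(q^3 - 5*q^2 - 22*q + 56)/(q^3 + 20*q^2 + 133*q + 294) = (q^3 - 5*q^2 - 22*q + 56)/(q^3 + 20*q^2 + 133*q + 294)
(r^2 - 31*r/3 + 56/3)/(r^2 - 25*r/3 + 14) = (r - 8)/(r - 6)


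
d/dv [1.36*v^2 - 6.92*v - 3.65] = 2.72*v - 6.92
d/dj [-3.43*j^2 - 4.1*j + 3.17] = -6.86*j - 4.1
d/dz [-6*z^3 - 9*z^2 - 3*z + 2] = -18*z^2 - 18*z - 3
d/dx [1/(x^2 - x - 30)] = (1 - 2*x)/(-x^2 + x + 30)^2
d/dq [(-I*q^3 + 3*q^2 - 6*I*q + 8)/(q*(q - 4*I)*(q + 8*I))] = (q^4 - 52*I*q^3 + 48*q^2 - 64*I*q - 256)/(q^2*(q^4 + 8*I*q^3 + 48*q^2 + 256*I*q + 1024))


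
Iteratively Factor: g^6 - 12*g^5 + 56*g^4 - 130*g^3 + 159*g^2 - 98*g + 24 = (g - 2)*(g^5 - 10*g^4 + 36*g^3 - 58*g^2 + 43*g - 12) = (g - 3)*(g - 2)*(g^4 - 7*g^3 + 15*g^2 - 13*g + 4) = (g - 3)*(g - 2)*(g - 1)*(g^3 - 6*g^2 + 9*g - 4) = (g - 3)*(g - 2)*(g - 1)^2*(g^2 - 5*g + 4) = (g - 3)*(g - 2)*(g - 1)^3*(g - 4)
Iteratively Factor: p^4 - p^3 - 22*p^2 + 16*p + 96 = (p + 2)*(p^3 - 3*p^2 - 16*p + 48) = (p - 3)*(p + 2)*(p^2 - 16) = (p - 4)*(p - 3)*(p + 2)*(p + 4)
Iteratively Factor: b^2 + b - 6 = (b + 3)*(b - 2)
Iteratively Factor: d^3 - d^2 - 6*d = (d)*(d^2 - d - 6) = d*(d + 2)*(d - 3)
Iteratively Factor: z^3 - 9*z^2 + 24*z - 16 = (z - 4)*(z^2 - 5*z + 4) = (z - 4)*(z - 1)*(z - 4)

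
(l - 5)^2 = l^2 - 10*l + 25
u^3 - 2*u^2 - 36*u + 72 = (u - 6)*(u - 2)*(u + 6)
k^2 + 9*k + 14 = (k + 2)*(k + 7)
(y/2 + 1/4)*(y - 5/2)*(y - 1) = y^3/2 - 3*y^2/2 + 3*y/8 + 5/8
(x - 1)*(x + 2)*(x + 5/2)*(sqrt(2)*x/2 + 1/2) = sqrt(2)*x^4/2 + x^3/2 + 7*sqrt(2)*x^3/4 + sqrt(2)*x^2/4 + 7*x^2/4 - 5*sqrt(2)*x/2 + x/4 - 5/2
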